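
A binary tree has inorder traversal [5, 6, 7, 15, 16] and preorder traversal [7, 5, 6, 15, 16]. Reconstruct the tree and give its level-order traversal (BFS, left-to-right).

Inorder:  [5, 6, 7, 15, 16]
Preorder: [7, 5, 6, 15, 16]
Algorithm: preorder visits root first, so consume preorder in order;
for each root, split the current inorder slice at that value into
left-subtree inorder and right-subtree inorder, then recurse.
Recursive splits:
  root=7; inorder splits into left=[5, 6], right=[15, 16]
  root=5; inorder splits into left=[], right=[6]
  root=6; inorder splits into left=[], right=[]
  root=15; inorder splits into left=[], right=[16]
  root=16; inorder splits into left=[], right=[]
Reconstructed level-order: [7, 5, 15, 6, 16]


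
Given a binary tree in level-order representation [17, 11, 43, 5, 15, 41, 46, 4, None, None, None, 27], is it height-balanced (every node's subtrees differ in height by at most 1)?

Tree (level-order array): [17, 11, 43, 5, 15, 41, 46, 4, None, None, None, 27]
Definition: a tree is height-balanced if, at every node, |h(left) - h(right)| <= 1 (empty subtree has height -1).
Bottom-up per-node check:
  node 4: h_left=-1, h_right=-1, diff=0 [OK], height=0
  node 5: h_left=0, h_right=-1, diff=1 [OK], height=1
  node 15: h_left=-1, h_right=-1, diff=0 [OK], height=0
  node 11: h_left=1, h_right=0, diff=1 [OK], height=2
  node 27: h_left=-1, h_right=-1, diff=0 [OK], height=0
  node 41: h_left=0, h_right=-1, diff=1 [OK], height=1
  node 46: h_left=-1, h_right=-1, diff=0 [OK], height=0
  node 43: h_left=1, h_right=0, diff=1 [OK], height=2
  node 17: h_left=2, h_right=2, diff=0 [OK], height=3
All nodes satisfy the balance condition.
Result: Balanced


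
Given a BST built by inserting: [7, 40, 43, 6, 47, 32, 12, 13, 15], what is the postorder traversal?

Tree insertion order: [7, 40, 43, 6, 47, 32, 12, 13, 15]
Tree (level-order array): [7, 6, 40, None, None, 32, 43, 12, None, None, 47, None, 13, None, None, None, 15]
Postorder traversal: [6, 15, 13, 12, 32, 47, 43, 40, 7]


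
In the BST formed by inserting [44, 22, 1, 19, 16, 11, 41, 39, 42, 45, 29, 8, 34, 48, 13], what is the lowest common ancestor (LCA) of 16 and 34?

Tree insertion order: [44, 22, 1, 19, 16, 11, 41, 39, 42, 45, 29, 8, 34, 48, 13]
Tree (level-order array): [44, 22, 45, 1, 41, None, 48, None, 19, 39, 42, None, None, 16, None, 29, None, None, None, 11, None, None, 34, 8, 13]
In a BST, the LCA of p=16, q=34 is the first node v on the
root-to-leaf path with p <= v <= q (go left if both < v, right if both > v).
Walk from root:
  at 44: both 16 and 34 < 44, go left
  at 22: 16 <= 22 <= 34, this is the LCA
LCA = 22


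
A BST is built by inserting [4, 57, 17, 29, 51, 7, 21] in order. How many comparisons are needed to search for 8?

Search path for 8: 4 -> 57 -> 17 -> 7
Found: False
Comparisons: 4


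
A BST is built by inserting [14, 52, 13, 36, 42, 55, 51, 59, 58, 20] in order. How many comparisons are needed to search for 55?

Search path for 55: 14 -> 52 -> 55
Found: True
Comparisons: 3


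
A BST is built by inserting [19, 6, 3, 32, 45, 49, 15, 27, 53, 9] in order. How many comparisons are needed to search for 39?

Search path for 39: 19 -> 32 -> 45
Found: False
Comparisons: 3


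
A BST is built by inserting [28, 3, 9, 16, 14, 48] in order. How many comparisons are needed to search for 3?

Search path for 3: 28 -> 3
Found: True
Comparisons: 2


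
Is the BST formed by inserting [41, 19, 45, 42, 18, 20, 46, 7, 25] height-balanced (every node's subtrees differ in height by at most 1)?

Tree (level-order array): [41, 19, 45, 18, 20, 42, 46, 7, None, None, 25]
Definition: a tree is height-balanced if, at every node, |h(left) - h(right)| <= 1 (empty subtree has height -1).
Bottom-up per-node check:
  node 7: h_left=-1, h_right=-1, diff=0 [OK], height=0
  node 18: h_left=0, h_right=-1, diff=1 [OK], height=1
  node 25: h_left=-1, h_right=-1, diff=0 [OK], height=0
  node 20: h_left=-1, h_right=0, diff=1 [OK], height=1
  node 19: h_left=1, h_right=1, diff=0 [OK], height=2
  node 42: h_left=-1, h_right=-1, diff=0 [OK], height=0
  node 46: h_left=-1, h_right=-1, diff=0 [OK], height=0
  node 45: h_left=0, h_right=0, diff=0 [OK], height=1
  node 41: h_left=2, h_right=1, diff=1 [OK], height=3
All nodes satisfy the balance condition.
Result: Balanced


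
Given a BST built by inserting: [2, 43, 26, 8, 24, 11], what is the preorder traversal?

Tree insertion order: [2, 43, 26, 8, 24, 11]
Tree (level-order array): [2, None, 43, 26, None, 8, None, None, 24, 11]
Preorder traversal: [2, 43, 26, 8, 24, 11]


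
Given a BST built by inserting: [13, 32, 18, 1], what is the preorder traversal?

Tree insertion order: [13, 32, 18, 1]
Tree (level-order array): [13, 1, 32, None, None, 18]
Preorder traversal: [13, 1, 32, 18]


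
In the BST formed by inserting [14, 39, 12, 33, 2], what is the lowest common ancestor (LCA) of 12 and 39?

Tree insertion order: [14, 39, 12, 33, 2]
Tree (level-order array): [14, 12, 39, 2, None, 33]
In a BST, the LCA of p=12, q=39 is the first node v on the
root-to-leaf path with p <= v <= q (go left if both < v, right if both > v).
Walk from root:
  at 14: 12 <= 14 <= 39, this is the LCA
LCA = 14


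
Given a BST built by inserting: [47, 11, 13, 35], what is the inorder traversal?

Tree insertion order: [47, 11, 13, 35]
Tree (level-order array): [47, 11, None, None, 13, None, 35]
Inorder traversal: [11, 13, 35, 47]


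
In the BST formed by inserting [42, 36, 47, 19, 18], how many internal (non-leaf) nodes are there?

Tree built from: [42, 36, 47, 19, 18]
Tree (level-order array): [42, 36, 47, 19, None, None, None, 18]
Rule: An internal node has at least one child.
Per-node child counts:
  node 42: 2 child(ren)
  node 36: 1 child(ren)
  node 19: 1 child(ren)
  node 18: 0 child(ren)
  node 47: 0 child(ren)
Matching nodes: [42, 36, 19]
Count of internal (non-leaf) nodes: 3


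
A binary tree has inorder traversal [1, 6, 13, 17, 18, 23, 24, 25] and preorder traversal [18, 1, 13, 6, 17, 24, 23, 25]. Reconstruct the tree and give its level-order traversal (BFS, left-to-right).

Inorder:  [1, 6, 13, 17, 18, 23, 24, 25]
Preorder: [18, 1, 13, 6, 17, 24, 23, 25]
Algorithm: preorder visits root first, so consume preorder in order;
for each root, split the current inorder slice at that value into
left-subtree inorder and right-subtree inorder, then recurse.
Recursive splits:
  root=18; inorder splits into left=[1, 6, 13, 17], right=[23, 24, 25]
  root=1; inorder splits into left=[], right=[6, 13, 17]
  root=13; inorder splits into left=[6], right=[17]
  root=6; inorder splits into left=[], right=[]
  root=17; inorder splits into left=[], right=[]
  root=24; inorder splits into left=[23], right=[25]
  root=23; inorder splits into left=[], right=[]
  root=25; inorder splits into left=[], right=[]
Reconstructed level-order: [18, 1, 24, 13, 23, 25, 6, 17]


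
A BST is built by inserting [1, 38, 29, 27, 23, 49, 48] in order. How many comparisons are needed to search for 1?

Search path for 1: 1
Found: True
Comparisons: 1


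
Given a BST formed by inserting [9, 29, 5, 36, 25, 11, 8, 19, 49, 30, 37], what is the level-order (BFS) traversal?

Tree insertion order: [9, 29, 5, 36, 25, 11, 8, 19, 49, 30, 37]
Tree (level-order array): [9, 5, 29, None, 8, 25, 36, None, None, 11, None, 30, 49, None, 19, None, None, 37]
BFS from the root, enqueuing left then right child of each popped node:
  queue [9] -> pop 9, enqueue [5, 29], visited so far: [9]
  queue [5, 29] -> pop 5, enqueue [8], visited so far: [9, 5]
  queue [29, 8] -> pop 29, enqueue [25, 36], visited so far: [9, 5, 29]
  queue [8, 25, 36] -> pop 8, enqueue [none], visited so far: [9, 5, 29, 8]
  queue [25, 36] -> pop 25, enqueue [11], visited so far: [9, 5, 29, 8, 25]
  queue [36, 11] -> pop 36, enqueue [30, 49], visited so far: [9, 5, 29, 8, 25, 36]
  queue [11, 30, 49] -> pop 11, enqueue [19], visited so far: [9, 5, 29, 8, 25, 36, 11]
  queue [30, 49, 19] -> pop 30, enqueue [none], visited so far: [9, 5, 29, 8, 25, 36, 11, 30]
  queue [49, 19] -> pop 49, enqueue [37], visited so far: [9, 5, 29, 8, 25, 36, 11, 30, 49]
  queue [19, 37] -> pop 19, enqueue [none], visited so far: [9, 5, 29, 8, 25, 36, 11, 30, 49, 19]
  queue [37] -> pop 37, enqueue [none], visited so far: [9, 5, 29, 8, 25, 36, 11, 30, 49, 19, 37]
Result: [9, 5, 29, 8, 25, 36, 11, 30, 49, 19, 37]


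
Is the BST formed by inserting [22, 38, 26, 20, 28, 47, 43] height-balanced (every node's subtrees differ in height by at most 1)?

Tree (level-order array): [22, 20, 38, None, None, 26, 47, None, 28, 43]
Definition: a tree is height-balanced if, at every node, |h(left) - h(right)| <= 1 (empty subtree has height -1).
Bottom-up per-node check:
  node 20: h_left=-1, h_right=-1, diff=0 [OK], height=0
  node 28: h_left=-1, h_right=-1, diff=0 [OK], height=0
  node 26: h_left=-1, h_right=0, diff=1 [OK], height=1
  node 43: h_left=-1, h_right=-1, diff=0 [OK], height=0
  node 47: h_left=0, h_right=-1, diff=1 [OK], height=1
  node 38: h_left=1, h_right=1, diff=0 [OK], height=2
  node 22: h_left=0, h_right=2, diff=2 [FAIL (|0-2|=2 > 1)], height=3
Node 22 violates the condition: |0 - 2| = 2 > 1.
Result: Not balanced


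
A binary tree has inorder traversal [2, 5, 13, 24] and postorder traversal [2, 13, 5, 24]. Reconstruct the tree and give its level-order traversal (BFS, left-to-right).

Inorder:   [2, 5, 13, 24]
Postorder: [2, 13, 5, 24]
Algorithm: postorder visits root last, so walk postorder right-to-left;
each value is the root of the current inorder slice — split it at that
value, recurse on the right subtree first, then the left.
Recursive splits:
  root=24; inorder splits into left=[2, 5, 13], right=[]
  root=5; inorder splits into left=[2], right=[13]
  root=13; inorder splits into left=[], right=[]
  root=2; inorder splits into left=[], right=[]
Reconstructed level-order: [24, 5, 2, 13]


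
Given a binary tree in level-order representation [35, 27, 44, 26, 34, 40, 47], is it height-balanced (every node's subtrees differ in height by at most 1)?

Tree (level-order array): [35, 27, 44, 26, 34, 40, 47]
Definition: a tree is height-balanced if, at every node, |h(left) - h(right)| <= 1 (empty subtree has height -1).
Bottom-up per-node check:
  node 26: h_left=-1, h_right=-1, diff=0 [OK], height=0
  node 34: h_left=-1, h_right=-1, diff=0 [OK], height=0
  node 27: h_left=0, h_right=0, diff=0 [OK], height=1
  node 40: h_left=-1, h_right=-1, diff=0 [OK], height=0
  node 47: h_left=-1, h_right=-1, diff=0 [OK], height=0
  node 44: h_left=0, h_right=0, diff=0 [OK], height=1
  node 35: h_left=1, h_right=1, diff=0 [OK], height=2
All nodes satisfy the balance condition.
Result: Balanced


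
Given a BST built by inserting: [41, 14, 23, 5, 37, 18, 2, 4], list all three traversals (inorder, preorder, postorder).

Tree insertion order: [41, 14, 23, 5, 37, 18, 2, 4]
Tree (level-order array): [41, 14, None, 5, 23, 2, None, 18, 37, None, 4]
Inorder (L, root, R): [2, 4, 5, 14, 18, 23, 37, 41]
Preorder (root, L, R): [41, 14, 5, 2, 4, 23, 18, 37]
Postorder (L, R, root): [4, 2, 5, 18, 37, 23, 14, 41]


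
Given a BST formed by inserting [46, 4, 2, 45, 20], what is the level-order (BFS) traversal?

Tree insertion order: [46, 4, 2, 45, 20]
Tree (level-order array): [46, 4, None, 2, 45, None, None, 20]
BFS from the root, enqueuing left then right child of each popped node:
  queue [46] -> pop 46, enqueue [4], visited so far: [46]
  queue [4] -> pop 4, enqueue [2, 45], visited so far: [46, 4]
  queue [2, 45] -> pop 2, enqueue [none], visited so far: [46, 4, 2]
  queue [45] -> pop 45, enqueue [20], visited so far: [46, 4, 2, 45]
  queue [20] -> pop 20, enqueue [none], visited so far: [46, 4, 2, 45, 20]
Result: [46, 4, 2, 45, 20]


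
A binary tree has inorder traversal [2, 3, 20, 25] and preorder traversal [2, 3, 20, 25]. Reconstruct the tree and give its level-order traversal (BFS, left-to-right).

Inorder:  [2, 3, 20, 25]
Preorder: [2, 3, 20, 25]
Algorithm: preorder visits root first, so consume preorder in order;
for each root, split the current inorder slice at that value into
left-subtree inorder and right-subtree inorder, then recurse.
Recursive splits:
  root=2; inorder splits into left=[], right=[3, 20, 25]
  root=3; inorder splits into left=[], right=[20, 25]
  root=20; inorder splits into left=[], right=[25]
  root=25; inorder splits into left=[], right=[]
Reconstructed level-order: [2, 3, 20, 25]


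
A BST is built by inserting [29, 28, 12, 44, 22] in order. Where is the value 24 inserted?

Starting tree (level order): [29, 28, 44, 12, None, None, None, None, 22]
Insertion path: 29 -> 28 -> 12 -> 22
Result: insert 24 as right child of 22
Final tree (level order): [29, 28, 44, 12, None, None, None, None, 22, None, 24]


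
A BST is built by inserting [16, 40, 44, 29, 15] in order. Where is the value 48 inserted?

Starting tree (level order): [16, 15, 40, None, None, 29, 44]
Insertion path: 16 -> 40 -> 44
Result: insert 48 as right child of 44
Final tree (level order): [16, 15, 40, None, None, 29, 44, None, None, None, 48]


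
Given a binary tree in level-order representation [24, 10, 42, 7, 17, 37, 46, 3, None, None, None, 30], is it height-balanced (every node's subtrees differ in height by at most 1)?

Tree (level-order array): [24, 10, 42, 7, 17, 37, 46, 3, None, None, None, 30]
Definition: a tree is height-balanced if, at every node, |h(left) - h(right)| <= 1 (empty subtree has height -1).
Bottom-up per-node check:
  node 3: h_left=-1, h_right=-1, diff=0 [OK], height=0
  node 7: h_left=0, h_right=-1, diff=1 [OK], height=1
  node 17: h_left=-1, h_right=-1, diff=0 [OK], height=0
  node 10: h_left=1, h_right=0, diff=1 [OK], height=2
  node 30: h_left=-1, h_right=-1, diff=0 [OK], height=0
  node 37: h_left=0, h_right=-1, diff=1 [OK], height=1
  node 46: h_left=-1, h_right=-1, diff=0 [OK], height=0
  node 42: h_left=1, h_right=0, diff=1 [OK], height=2
  node 24: h_left=2, h_right=2, diff=0 [OK], height=3
All nodes satisfy the balance condition.
Result: Balanced


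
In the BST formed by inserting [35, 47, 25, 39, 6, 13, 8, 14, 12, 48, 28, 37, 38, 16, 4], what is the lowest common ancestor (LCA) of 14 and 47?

Tree insertion order: [35, 47, 25, 39, 6, 13, 8, 14, 12, 48, 28, 37, 38, 16, 4]
Tree (level-order array): [35, 25, 47, 6, 28, 39, 48, 4, 13, None, None, 37, None, None, None, None, None, 8, 14, None, 38, None, 12, None, 16]
In a BST, the LCA of p=14, q=47 is the first node v on the
root-to-leaf path with p <= v <= q (go left if both < v, right if both > v).
Walk from root:
  at 35: 14 <= 35 <= 47, this is the LCA
LCA = 35


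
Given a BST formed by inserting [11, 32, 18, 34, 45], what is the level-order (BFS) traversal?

Tree insertion order: [11, 32, 18, 34, 45]
Tree (level-order array): [11, None, 32, 18, 34, None, None, None, 45]
BFS from the root, enqueuing left then right child of each popped node:
  queue [11] -> pop 11, enqueue [32], visited so far: [11]
  queue [32] -> pop 32, enqueue [18, 34], visited so far: [11, 32]
  queue [18, 34] -> pop 18, enqueue [none], visited so far: [11, 32, 18]
  queue [34] -> pop 34, enqueue [45], visited so far: [11, 32, 18, 34]
  queue [45] -> pop 45, enqueue [none], visited so far: [11, 32, 18, 34, 45]
Result: [11, 32, 18, 34, 45]


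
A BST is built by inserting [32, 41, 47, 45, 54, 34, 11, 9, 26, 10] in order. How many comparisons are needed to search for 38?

Search path for 38: 32 -> 41 -> 34
Found: False
Comparisons: 3


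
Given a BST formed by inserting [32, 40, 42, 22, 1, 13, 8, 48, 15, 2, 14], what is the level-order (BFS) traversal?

Tree insertion order: [32, 40, 42, 22, 1, 13, 8, 48, 15, 2, 14]
Tree (level-order array): [32, 22, 40, 1, None, None, 42, None, 13, None, 48, 8, 15, None, None, 2, None, 14]
BFS from the root, enqueuing left then right child of each popped node:
  queue [32] -> pop 32, enqueue [22, 40], visited so far: [32]
  queue [22, 40] -> pop 22, enqueue [1], visited so far: [32, 22]
  queue [40, 1] -> pop 40, enqueue [42], visited so far: [32, 22, 40]
  queue [1, 42] -> pop 1, enqueue [13], visited so far: [32, 22, 40, 1]
  queue [42, 13] -> pop 42, enqueue [48], visited so far: [32, 22, 40, 1, 42]
  queue [13, 48] -> pop 13, enqueue [8, 15], visited so far: [32, 22, 40, 1, 42, 13]
  queue [48, 8, 15] -> pop 48, enqueue [none], visited so far: [32, 22, 40, 1, 42, 13, 48]
  queue [8, 15] -> pop 8, enqueue [2], visited so far: [32, 22, 40, 1, 42, 13, 48, 8]
  queue [15, 2] -> pop 15, enqueue [14], visited so far: [32, 22, 40, 1, 42, 13, 48, 8, 15]
  queue [2, 14] -> pop 2, enqueue [none], visited so far: [32, 22, 40, 1, 42, 13, 48, 8, 15, 2]
  queue [14] -> pop 14, enqueue [none], visited so far: [32, 22, 40, 1, 42, 13, 48, 8, 15, 2, 14]
Result: [32, 22, 40, 1, 42, 13, 48, 8, 15, 2, 14]


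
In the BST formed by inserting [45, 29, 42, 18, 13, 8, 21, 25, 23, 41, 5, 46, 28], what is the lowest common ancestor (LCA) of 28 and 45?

Tree insertion order: [45, 29, 42, 18, 13, 8, 21, 25, 23, 41, 5, 46, 28]
Tree (level-order array): [45, 29, 46, 18, 42, None, None, 13, 21, 41, None, 8, None, None, 25, None, None, 5, None, 23, 28]
In a BST, the LCA of p=28, q=45 is the first node v on the
root-to-leaf path with p <= v <= q (go left if both < v, right if both > v).
Walk from root:
  at 45: 28 <= 45 <= 45, this is the LCA
LCA = 45


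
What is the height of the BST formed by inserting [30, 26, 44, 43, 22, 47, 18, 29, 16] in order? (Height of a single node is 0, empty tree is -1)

Insertion order: [30, 26, 44, 43, 22, 47, 18, 29, 16]
Tree (level-order array): [30, 26, 44, 22, 29, 43, 47, 18, None, None, None, None, None, None, None, 16]
Compute height bottom-up (empty subtree = -1):
  height(16) = 1 + max(-1, -1) = 0
  height(18) = 1 + max(0, -1) = 1
  height(22) = 1 + max(1, -1) = 2
  height(29) = 1 + max(-1, -1) = 0
  height(26) = 1 + max(2, 0) = 3
  height(43) = 1 + max(-1, -1) = 0
  height(47) = 1 + max(-1, -1) = 0
  height(44) = 1 + max(0, 0) = 1
  height(30) = 1 + max(3, 1) = 4
Height = 4


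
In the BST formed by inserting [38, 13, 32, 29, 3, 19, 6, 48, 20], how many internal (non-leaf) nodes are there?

Tree built from: [38, 13, 32, 29, 3, 19, 6, 48, 20]
Tree (level-order array): [38, 13, 48, 3, 32, None, None, None, 6, 29, None, None, None, 19, None, None, 20]
Rule: An internal node has at least one child.
Per-node child counts:
  node 38: 2 child(ren)
  node 13: 2 child(ren)
  node 3: 1 child(ren)
  node 6: 0 child(ren)
  node 32: 1 child(ren)
  node 29: 1 child(ren)
  node 19: 1 child(ren)
  node 20: 0 child(ren)
  node 48: 0 child(ren)
Matching nodes: [38, 13, 3, 32, 29, 19]
Count of internal (non-leaf) nodes: 6


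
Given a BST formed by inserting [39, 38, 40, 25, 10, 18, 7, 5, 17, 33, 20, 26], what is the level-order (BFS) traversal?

Tree insertion order: [39, 38, 40, 25, 10, 18, 7, 5, 17, 33, 20, 26]
Tree (level-order array): [39, 38, 40, 25, None, None, None, 10, 33, 7, 18, 26, None, 5, None, 17, 20]
BFS from the root, enqueuing left then right child of each popped node:
  queue [39] -> pop 39, enqueue [38, 40], visited so far: [39]
  queue [38, 40] -> pop 38, enqueue [25], visited so far: [39, 38]
  queue [40, 25] -> pop 40, enqueue [none], visited so far: [39, 38, 40]
  queue [25] -> pop 25, enqueue [10, 33], visited so far: [39, 38, 40, 25]
  queue [10, 33] -> pop 10, enqueue [7, 18], visited so far: [39, 38, 40, 25, 10]
  queue [33, 7, 18] -> pop 33, enqueue [26], visited so far: [39, 38, 40, 25, 10, 33]
  queue [7, 18, 26] -> pop 7, enqueue [5], visited so far: [39, 38, 40, 25, 10, 33, 7]
  queue [18, 26, 5] -> pop 18, enqueue [17, 20], visited so far: [39, 38, 40, 25, 10, 33, 7, 18]
  queue [26, 5, 17, 20] -> pop 26, enqueue [none], visited so far: [39, 38, 40, 25, 10, 33, 7, 18, 26]
  queue [5, 17, 20] -> pop 5, enqueue [none], visited so far: [39, 38, 40, 25, 10, 33, 7, 18, 26, 5]
  queue [17, 20] -> pop 17, enqueue [none], visited so far: [39, 38, 40, 25, 10, 33, 7, 18, 26, 5, 17]
  queue [20] -> pop 20, enqueue [none], visited so far: [39, 38, 40, 25, 10, 33, 7, 18, 26, 5, 17, 20]
Result: [39, 38, 40, 25, 10, 33, 7, 18, 26, 5, 17, 20]


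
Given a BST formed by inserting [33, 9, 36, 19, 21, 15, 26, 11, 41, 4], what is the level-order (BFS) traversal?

Tree insertion order: [33, 9, 36, 19, 21, 15, 26, 11, 41, 4]
Tree (level-order array): [33, 9, 36, 4, 19, None, 41, None, None, 15, 21, None, None, 11, None, None, 26]
BFS from the root, enqueuing left then right child of each popped node:
  queue [33] -> pop 33, enqueue [9, 36], visited so far: [33]
  queue [9, 36] -> pop 9, enqueue [4, 19], visited so far: [33, 9]
  queue [36, 4, 19] -> pop 36, enqueue [41], visited so far: [33, 9, 36]
  queue [4, 19, 41] -> pop 4, enqueue [none], visited so far: [33, 9, 36, 4]
  queue [19, 41] -> pop 19, enqueue [15, 21], visited so far: [33, 9, 36, 4, 19]
  queue [41, 15, 21] -> pop 41, enqueue [none], visited so far: [33, 9, 36, 4, 19, 41]
  queue [15, 21] -> pop 15, enqueue [11], visited so far: [33, 9, 36, 4, 19, 41, 15]
  queue [21, 11] -> pop 21, enqueue [26], visited so far: [33, 9, 36, 4, 19, 41, 15, 21]
  queue [11, 26] -> pop 11, enqueue [none], visited so far: [33, 9, 36, 4, 19, 41, 15, 21, 11]
  queue [26] -> pop 26, enqueue [none], visited so far: [33, 9, 36, 4, 19, 41, 15, 21, 11, 26]
Result: [33, 9, 36, 4, 19, 41, 15, 21, 11, 26]


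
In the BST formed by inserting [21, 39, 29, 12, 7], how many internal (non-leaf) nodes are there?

Tree built from: [21, 39, 29, 12, 7]
Tree (level-order array): [21, 12, 39, 7, None, 29]
Rule: An internal node has at least one child.
Per-node child counts:
  node 21: 2 child(ren)
  node 12: 1 child(ren)
  node 7: 0 child(ren)
  node 39: 1 child(ren)
  node 29: 0 child(ren)
Matching nodes: [21, 12, 39]
Count of internal (non-leaf) nodes: 3


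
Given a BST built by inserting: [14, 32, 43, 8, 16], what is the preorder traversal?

Tree insertion order: [14, 32, 43, 8, 16]
Tree (level-order array): [14, 8, 32, None, None, 16, 43]
Preorder traversal: [14, 8, 32, 16, 43]


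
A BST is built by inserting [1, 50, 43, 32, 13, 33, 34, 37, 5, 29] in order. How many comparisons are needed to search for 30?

Search path for 30: 1 -> 50 -> 43 -> 32 -> 13 -> 29
Found: False
Comparisons: 6


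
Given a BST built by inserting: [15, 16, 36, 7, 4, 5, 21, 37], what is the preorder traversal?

Tree insertion order: [15, 16, 36, 7, 4, 5, 21, 37]
Tree (level-order array): [15, 7, 16, 4, None, None, 36, None, 5, 21, 37]
Preorder traversal: [15, 7, 4, 5, 16, 36, 21, 37]


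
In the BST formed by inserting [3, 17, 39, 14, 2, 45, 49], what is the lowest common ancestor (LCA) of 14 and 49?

Tree insertion order: [3, 17, 39, 14, 2, 45, 49]
Tree (level-order array): [3, 2, 17, None, None, 14, 39, None, None, None, 45, None, 49]
In a BST, the LCA of p=14, q=49 is the first node v on the
root-to-leaf path with p <= v <= q (go left if both < v, right if both > v).
Walk from root:
  at 3: both 14 and 49 > 3, go right
  at 17: 14 <= 17 <= 49, this is the LCA
LCA = 17


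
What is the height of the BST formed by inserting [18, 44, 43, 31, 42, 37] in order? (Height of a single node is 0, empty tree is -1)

Insertion order: [18, 44, 43, 31, 42, 37]
Tree (level-order array): [18, None, 44, 43, None, 31, None, None, 42, 37]
Compute height bottom-up (empty subtree = -1):
  height(37) = 1 + max(-1, -1) = 0
  height(42) = 1 + max(0, -1) = 1
  height(31) = 1 + max(-1, 1) = 2
  height(43) = 1 + max(2, -1) = 3
  height(44) = 1 + max(3, -1) = 4
  height(18) = 1 + max(-1, 4) = 5
Height = 5


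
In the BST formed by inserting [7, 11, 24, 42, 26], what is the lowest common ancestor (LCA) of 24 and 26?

Tree insertion order: [7, 11, 24, 42, 26]
Tree (level-order array): [7, None, 11, None, 24, None, 42, 26]
In a BST, the LCA of p=24, q=26 is the first node v on the
root-to-leaf path with p <= v <= q (go left if both < v, right if both > v).
Walk from root:
  at 7: both 24 and 26 > 7, go right
  at 11: both 24 and 26 > 11, go right
  at 24: 24 <= 24 <= 26, this is the LCA
LCA = 24


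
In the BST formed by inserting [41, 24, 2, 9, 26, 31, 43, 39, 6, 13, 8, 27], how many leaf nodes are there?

Tree built from: [41, 24, 2, 9, 26, 31, 43, 39, 6, 13, 8, 27]
Tree (level-order array): [41, 24, 43, 2, 26, None, None, None, 9, None, 31, 6, 13, 27, 39, None, 8]
Rule: A leaf has 0 children.
Per-node child counts:
  node 41: 2 child(ren)
  node 24: 2 child(ren)
  node 2: 1 child(ren)
  node 9: 2 child(ren)
  node 6: 1 child(ren)
  node 8: 0 child(ren)
  node 13: 0 child(ren)
  node 26: 1 child(ren)
  node 31: 2 child(ren)
  node 27: 0 child(ren)
  node 39: 0 child(ren)
  node 43: 0 child(ren)
Matching nodes: [8, 13, 27, 39, 43]
Count of leaf nodes: 5


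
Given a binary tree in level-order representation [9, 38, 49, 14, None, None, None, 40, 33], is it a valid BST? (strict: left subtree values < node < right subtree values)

Level-order array: [9, 38, 49, 14, None, None, None, 40, 33]
Validate using subtree bounds (lo, hi): at each node, require lo < value < hi,
then recurse left with hi=value and right with lo=value.
Preorder trace (stopping at first violation):
  at node 9 with bounds (-inf, +inf): OK
  at node 38 with bounds (-inf, 9): VIOLATION
Node 38 violates its bound: not (-inf < 38 < 9).
Result: Not a valid BST


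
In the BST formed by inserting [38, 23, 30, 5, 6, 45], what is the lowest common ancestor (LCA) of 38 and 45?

Tree insertion order: [38, 23, 30, 5, 6, 45]
Tree (level-order array): [38, 23, 45, 5, 30, None, None, None, 6]
In a BST, the LCA of p=38, q=45 is the first node v on the
root-to-leaf path with p <= v <= q (go left if both < v, right if both > v).
Walk from root:
  at 38: 38 <= 38 <= 45, this is the LCA
LCA = 38


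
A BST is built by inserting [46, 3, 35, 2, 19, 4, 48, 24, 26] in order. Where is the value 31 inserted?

Starting tree (level order): [46, 3, 48, 2, 35, None, None, None, None, 19, None, 4, 24, None, None, None, 26]
Insertion path: 46 -> 3 -> 35 -> 19 -> 24 -> 26
Result: insert 31 as right child of 26
Final tree (level order): [46, 3, 48, 2, 35, None, None, None, None, 19, None, 4, 24, None, None, None, 26, None, 31]


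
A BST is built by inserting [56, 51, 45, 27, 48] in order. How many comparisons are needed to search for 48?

Search path for 48: 56 -> 51 -> 45 -> 48
Found: True
Comparisons: 4


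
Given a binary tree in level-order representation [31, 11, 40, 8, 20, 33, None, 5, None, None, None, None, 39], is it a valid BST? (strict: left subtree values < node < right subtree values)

Level-order array: [31, 11, 40, 8, 20, 33, None, 5, None, None, None, None, 39]
Validate using subtree bounds (lo, hi): at each node, require lo < value < hi,
then recurse left with hi=value and right with lo=value.
Preorder trace (stopping at first violation):
  at node 31 with bounds (-inf, +inf): OK
  at node 11 with bounds (-inf, 31): OK
  at node 8 with bounds (-inf, 11): OK
  at node 5 with bounds (-inf, 8): OK
  at node 20 with bounds (11, 31): OK
  at node 40 with bounds (31, +inf): OK
  at node 33 with bounds (31, 40): OK
  at node 39 with bounds (33, 40): OK
No violation found at any node.
Result: Valid BST


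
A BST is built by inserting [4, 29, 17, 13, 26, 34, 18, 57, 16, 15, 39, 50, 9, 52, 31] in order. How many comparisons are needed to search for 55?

Search path for 55: 4 -> 29 -> 34 -> 57 -> 39 -> 50 -> 52
Found: False
Comparisons: 7


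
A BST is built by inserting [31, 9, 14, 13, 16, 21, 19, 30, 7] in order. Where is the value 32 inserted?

Starting tree (level order): [31, 9, None, 7, 14, None, None, 13, 16, None, None, None, 21, 19, 30]
Insertion path: 31
Result: insert 32 as right child of 31
Final tree (level order): [31, 9, 32, 7, 14, None, None, None, None, 13, 16, None, None, None, 21, 19, 30]


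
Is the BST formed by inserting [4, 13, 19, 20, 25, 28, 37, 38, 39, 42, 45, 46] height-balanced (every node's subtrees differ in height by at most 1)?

Tree (level-order array): [4, None, 13, None, 19, None, 20, None, 25, None, 28, None, 37, None, 38, None, 39, None, 42, None, 45, None, 46]
Definition: a tree is height-balanced if, at every node, |h(left) - h(right)| <= 1 (empty subtree has height -1).
Bottom-up per-node check:
  node 46: h_left=-1, h_right=-1, diff=0 [OK], height=0
  node 45: h_left=-1, h_right=0, diff=1 [OK], height=1
  node 42: h_left=-1, h_right=1, diff=2 [FAIL (|-1-1|=2 > 1)], height=2
  node 39: h_left=-1, h_right=2, diff=3 [FAIL (|-1-2|=3 > 1)], height=3
  node 38: h_left=-1, h_right=3, diff=4 [FAIL (|-1-3|=4 > 1)], height=4
  node 37: h_left=-1, h_right=4, diff=5 [FAIL (|-1-4|=5 > 1)], height=5
  node 28: h_left=-1, h_right=5, diff=6 [FAIL (|-1-5|=6 > 1)], height=6
  node 25: h_left=-1, h_right=6, diff=7 [FAIL (|-1-6|=7 > 1)], height=7
  node 20: h_left=-1, h_right=7, diff=8 [FAIL (|-1-7|=8 > 1)], height=8
  node 19: h_left=-1, h_right=8, diff=9 [FAIL (|-1-8|=9 > 1)], height=9
  node 13: h_left=-1, h_right=9, diff=10 [FAIL (|-1-9|=10 > 1)], height=10
  node 4: h_left=-1, h_right=10, diff=11 [FAIL (|-1-10|=11 > 1)], height=11
Node 42 violates the condition: |-1 - 1| = 2 > 1.
Result: Not balanced


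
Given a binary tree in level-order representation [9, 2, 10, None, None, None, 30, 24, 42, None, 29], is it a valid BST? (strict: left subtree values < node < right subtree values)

Level-order array: [9, 2, 10, None, None, None, 30, 24, 42, None, 29]
Validate using subtree bounds (lo, hi): at each node, require lo < value < hi,
then recurse left with hi=value and right with lo=value.
Preorder trace (stopping at first violation):
  at node 9 with bounds (-inf, +inf): OK
  at node 2 with bounds (-inf, 9): OK
  at node 10 with bounds (9, +inf): OK
  at node 30 with bounds (10, +inf): OK
  at node 24 with bounds (10, 30): OK
  at node 29 with bounds (24, 30): OK
  at node 42 with bounds (30, +inf): OK
No violation found at any node.
Result: Valid BST


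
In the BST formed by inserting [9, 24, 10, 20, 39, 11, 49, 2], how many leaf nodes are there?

Tree built from: [9, 24, 10, 20, 39, 11, 49, 2]
Tree (level-order array): [9, 2, 24, None, None, 10, 39, None, 20, None, 49, 11]
Rule: A leaf has 0 children.
Per-node child counts:
  node 9: 2 child(ren)
  node 2: 0 child(ren)
  node 24: 2 child(ren)
  node 10: 1 child(ren)
  node 20: 1 child(ren)
  node 11: 0 child(ren)
  node 39: 1 child(ren)
  node 49: 0 child(ren)
Matching nodes: [2, 11, 49]
Count of leaf nodes: 3


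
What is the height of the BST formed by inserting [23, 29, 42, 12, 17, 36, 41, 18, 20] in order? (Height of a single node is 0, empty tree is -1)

Insertion order: [23, 29, 42, 12, 17, 36, 41, 18, 20]
Tree (level-order array): [23, 12, 29, None, 17, None, 42, None, 18, 36, None, None, 20, None, 41]
Compute height bottom-up (empty subtree = -1):
  height(20) = 1 + max(-1, -1) = 0
  height(18) = 1 + max(-1, 0) = 1
  height(17) = 1 + max(-1, 1) = 2
  height(12) = 1 + max(-1, 2) = 3
  height(41) = 1 + max(-1, -1) = 0
  height(36) = 1 + max(-1, 0) = 1
  height(42) = 1 + max(1, -1) = 2
  height(29) = 1 + max(-1, 2) = 3
  height(23) = 1 + max(3, 3) = 4
Height = 4


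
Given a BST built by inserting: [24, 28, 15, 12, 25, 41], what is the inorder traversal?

Tree insertion order: [24, 28, 15, 12, 25, 41]
Tree (level-order array): [24, 15, 28, 12, None, 25, 41]
Inorder traversal: [12, 15, 24, 25, 28, 41]


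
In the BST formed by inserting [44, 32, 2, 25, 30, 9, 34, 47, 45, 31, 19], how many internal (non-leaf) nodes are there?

Tree built from: [44, 32, 2, 25, 30, 9, 34, 47, 45, 31, 19]
Tree (level-order array): [44, 32, 47, 2, 34, 45, None, None, 25, None, None, None, None, 9, 30, None, 19, None, 31]
Rule: An internal node has at least one child.
Per-node child counts:
  node 44: 2 child(ren)
  node 32: 2 child(ren)
  node 2: 1 child(ren)
  node 25: 2 child(ren)
  node 9: 1 child(ren)
  node 19: 0 child(ren)
  node 30: 1 child(ren)
  node 31: 0 child(ren)
  node 34: 0 child(ren)
  node 47: 1 child(ren)
  node 45: 0 child(ren)
Matching nodes: [44, 32, 2, 25, 9, 30, 47]
Count of internal (non-leaf) nodes: 7


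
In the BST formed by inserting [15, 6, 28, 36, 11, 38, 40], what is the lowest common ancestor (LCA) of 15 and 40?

Tree insertion order: [15, 6, 28, 36, 11, 38, 40]
Tree (level-order array): [15, 6, 28, None, 11, None, 36, None, None, None, 38, None, 40]
In a BST, the LCA of p=15, q=40 is the first node v on the
root-to-leaf path with p <= v <= q (go left if both < v, right if both > v).
Walk from root:
  at 15: 15 <= 15 <= 40, this is the LCA
LCA = 15


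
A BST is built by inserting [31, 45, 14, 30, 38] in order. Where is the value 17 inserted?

Starting tree (level order): [31, 14, 45, None, 30, 38]
Insertion path: 31 -> 14 -> 30
Result: insert 17 as left child of 30
Final tree (level order): [31, 14, 45, None, 30, 38, None, 17]


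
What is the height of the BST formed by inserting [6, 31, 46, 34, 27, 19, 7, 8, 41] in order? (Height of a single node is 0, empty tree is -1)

Insertion order: [6, 31, 46, 34, 27, 19, 7, 8, 41]
Tree (level-order array): [6, None, 31, 27, 46, 19, None, 34, None, 7, None, None, 41, None, 8]
Compute height bottom-up (empty subtree = -1):
  height(8) = 1 + max(-1, -1) = 0
  height(7) = 1 + max(-1, 0) = 1
  height(19) = 1 + max(1, -1) = 2
  height(27) = 1 + max(2, -1) = 3
  height(41) = 1 + max(-1, -1) = 0
  height(34) = 1 + max(-1, 0) = 1
  height(46) = 1 + max(1, -1) = 2
  height(31) = 1 + max(3, 2) = 4
  height(6) = 1 + max(-1, 4) = 5
Height = 5


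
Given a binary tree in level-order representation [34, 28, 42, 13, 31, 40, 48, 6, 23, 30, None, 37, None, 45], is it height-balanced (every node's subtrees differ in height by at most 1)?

Tree (level-order array): [34, 28, 42, 13, 31, 40, 48, 6, 23, 30, None, 37, None, 45]
Definition: a tree is height-balanced if, at every node, |h(left) - h(right)| <= 1 (empty subtree has height -1).
Bottom-up per-node check:
  node 6: h_left=-1, h_right=-1, diff=0 [OK], height=0
  node 23: h_left=-1, h_right=-1, diff=0 [OK], height=0
  node 13: h_left=0, h_right=0, diff=0 [OK], height=1
  node 30: h_left=-1, h_right=-1, diff=0 [OK], height=0
  node 31: h_left=0, h_right=-1, diff=1 [OK], height=1
  node 28: h_left=1, h_right=1, diff=0 [OK], height=2
  node 37: h_left=-1, h_right=-1, diff=0 [OK], height=0
  node 40: h_left=0, h_right=-1, diff=1 [OK], height=1
  node 45: h_left=-1, h_right=-1, diff=0 [OK], height=0
  node 48: h_left=0, h_right=-1, diff=1 [OK], height=1
  node 42: h_left=1, h_right=1, diff=0 [OK], height=2
  node 34: h_left=2, h_right=2, diff=0 [OK], height=3
All nodes satisfy the balance condition.
Result: Balanced


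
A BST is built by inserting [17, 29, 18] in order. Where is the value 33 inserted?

Starting tree (level order): [17, None, 29, 18]
Insertion path: 17 -> 29
Result: insert 33 as right child of 29
Final tree (level order): [17, None, 29, 18, 33]


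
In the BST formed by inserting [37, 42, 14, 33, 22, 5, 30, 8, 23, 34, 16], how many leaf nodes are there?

Tree built from: [37, 42, 14, 33, 22, 5, 30, 8, 23, 34, 16]
Tree (level-order array): [37, 14, 42, 5, 33, None, None, None, 8, 22, 34, None, None, 16, 30, None, None, None, None, 23]
Rule: A leaf has 0 children.
Per-node child counts:
  node 37: 2 child(ren)
  node 14: 2 child(ren)
  node 5: 1 child(ren)
  node 8: 0 child(ren)
  node 33: 2 child(ren)
  node 22: 2 child(ren)
  node 16: 0 child(ren)
  node 30: 1 child(ren)
  node 23: 0 child(ren)
  node 34: 0 child(ren)
  node 42: 0 child(ren)
Matching nodes: [8, 16, 23, 34, 42]
Count of leaf nodes: 5


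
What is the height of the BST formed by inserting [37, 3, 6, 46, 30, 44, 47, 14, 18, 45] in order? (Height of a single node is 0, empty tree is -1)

Insertion order: [37, 3, 6, 46, 30, 44, 47, 14, 18, 45]
Tree (level-order array): [37, 3, 46, None, 6, 44, 47, None, 30, None, 45, None, None, 14, None, None, None, None, 18]
Compute height bottom-up (empty subtree = -1):
  height(18) = 1 + max(-1, -1) = 0
  height(14) = 1 + max(-1, 0) = 1
  height(30) = 1 + max(1, -1) = 2
  height(6) = 1 + max(-1, 2) = 3
  height(3) = 1 + max(-1, 3) = 4
  height(45) = 1 + max(-1, -1) = 0
  height(44) = 1 + max(-1, 0) = 1
  height(47) = 1 + max(-1, -1) = 0
  height(46) = 1 + max(1, 0) = 2
  height(37) = 1 + max(4, 2) = 5
Height = 5


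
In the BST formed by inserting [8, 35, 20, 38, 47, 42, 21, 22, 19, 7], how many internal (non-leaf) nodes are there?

Tree built from: [8, 35, 20, 38, 47, 42, 21, 22, 19, 7]
Tree (level-order array): [8, 7, 35, None, None, 20, 38, 19, 21, None, 47, None, None, None, 22, 42]
Rule: An internal node has at least one child.
Per-node child counts:
  node 8: 2 child(ren)
  node 7: 0 child(ren)
  node 35: 2 child(ren)
  node 20: 2 child(ren)
  node 19: 0 child(ren)
  node 21: 1 child(ren)
  node 22: 0 child(ren)
  node 38: 1 child(ren)
  node 47: 1 child(ren)
  node 42: 0 child(ren)
Matching nodes: [8, 35, 20, 21, 38, 47]
Count of internal (non-leaf) nodes: 6


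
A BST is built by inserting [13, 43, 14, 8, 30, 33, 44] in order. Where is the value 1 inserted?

Starting tree (level order): [13, 8, 43, None, None, 14, 44, None, 30, None, None, None, 33]
Insertion path: 13 -> 8
Result: insert 1 as left child of 8
Final tree (level order): [13, 8, 43, 1, None, 14, 44, None, None, None, 30, None, None, None, 33]


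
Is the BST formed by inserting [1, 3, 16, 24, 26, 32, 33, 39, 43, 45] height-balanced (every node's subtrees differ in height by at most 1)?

Tree (level-order array): [1, None, 3, None, 16, None, 24, None, 26, None, 32, None, 33, None, 39, None, 43, None, 45]
Definition: a tree is height-balanced if, at every node, |h(left) - h(right)| <= 1 (empty subtree has height -1).
Bottom-up per-node check:
  node 45: h_left=-1, h_right=-1, diff=0 [OK], height=0
  node 43: h_left=-1, h_right=0, diff=1 [OK], height=1
  node 39: h_left=-1, h_right=1, diff=2 [FAIL (|-1-1|=2 > 1)], height=2
  node 33: h_left=-1, h_right=2, diff=3 [FAIL (|-1-2|=3 > 1)], height=3
  node 32: h_left=-1, h_right=3, diff=4 [FAIL (|-1-3|=4 > 1)], height=4
  node 26: h_left=-1, h_right=4, diff=5 [FAIL (|-1-4|=5 > 1)], height=5
  node 24: h_left=-1, h_right=5, diff=6 [FAIL (|-1-5|=6 > 1)], height=6
  node 16: h_left=-1, h_right=6, diff=7 [FAIL (|-1-6|=7 > 1)], height=7
  node 3: h_left=-1, h_right=7, diff=8 [FAIL (|-1-7|=8 > 1)], height=8
  node 1: h_left=-1, h_right=8, diff=9 [FAIL (|-1-8|=9 > 1)], height=9
Node 39 violates the condition: |-1 - 1| = 2 > 1.
Result: Not balanced


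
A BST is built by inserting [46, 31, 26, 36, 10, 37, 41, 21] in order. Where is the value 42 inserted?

Starting tree (level order): [46, 31, None, 26, 36, 10, None, None, 37, None, 21, None, 41]
Insertion path: 46 -> 31 -> 36 -> 37 -> 41
Result: insert 42 as right child of 41
Final tree (level order): [46, 31, None, 26, 36, 10, None, None, 37, None, 21, None, 41, None, None, None, 42]


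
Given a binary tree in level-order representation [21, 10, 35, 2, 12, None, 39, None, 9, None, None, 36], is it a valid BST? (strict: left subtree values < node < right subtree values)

Level-order array: [21, 10, 35, 2, 12, None, 39, None, 9, None, None, 36]
Validate using subtree bounds (lo, hi): at each node, require lo < value < hi,
then recurse left with hi=value and right with lo=value.
Preorder trace (stopping at first violation):
  at node 21 with bounds (-inf, +inf): OK
  at node 10 with bounds (-inf, 21): OK
  at node 2 with bounds (-inf, 10): OK
  at node 9 with bounds (2, 10): OK
  at node 12 with bounds (10, 21): OK
  at node 35 with bounds (21, +inf): OK
  at node 39 with bounds (35, +inf): OK
  at node 36 with bounds (35, 39): OK
No violation found at any node.
Result: Valid BST


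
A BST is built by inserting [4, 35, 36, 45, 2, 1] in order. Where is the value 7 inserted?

Starting tree (level order): [4, 2, 35, 1, None, None, 36, None, None, None, 45]
Insertion path: 4 -> 35
Result: insert 7 as left child of 35
Final tree (level order): [4, 2, 35, 1, None, 7, 36, None, None, None, None, None, 45]


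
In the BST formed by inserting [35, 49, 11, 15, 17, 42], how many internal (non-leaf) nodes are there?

Tree built from: [35, 49, 11, 15, 17, 42]
Tree (level-order array): [35, 11, 49, None, 15, 42, None, None, 17]
Rule: An internal node has at least one child.
Per-node child counts:
  node 35: 2 child(ren)
  node 11: 1 child(ren)
  node 15: 1 child(ren)
  node 17: 0 child(ren)
  node 49: 1 child(ren)
  node 42: 0 child(ren)
Matching nodes: [35, 11, 15, 49]
Count of internal (non-leaf) nodes: 4
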